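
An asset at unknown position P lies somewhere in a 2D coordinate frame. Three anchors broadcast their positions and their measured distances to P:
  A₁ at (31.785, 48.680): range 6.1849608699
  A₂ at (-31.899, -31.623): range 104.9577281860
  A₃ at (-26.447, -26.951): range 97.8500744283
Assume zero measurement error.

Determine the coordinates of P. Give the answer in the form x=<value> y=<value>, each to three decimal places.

x=37.716 y=46.926

eq1: (x − 31.785)² + (y − 48.680)² = 6.1849608699²
eq2: (x + 31.899)² + (y + 31.623)² = 104.9577281860²
eq3: (x + 26.447)² + (y + 26.951)² = 97.8500744283²
eq1−eq3, eq1−eq2 (x²,y² cancel):
  -116.464·x − 151.262·y = -11490.611740
  -127.368·x − 160.606·y = -12340.339260
det = -116.464·-160.606 − -151.262·-127.368 = -561.121232
x = (-11490.611740·-160.606 − -151.262·-12340.339260) / -561.121232 = 37.715928
y = (-116.464·-12340.339260 − -11490.611740·-127.368) / -561.121232 = 46.925625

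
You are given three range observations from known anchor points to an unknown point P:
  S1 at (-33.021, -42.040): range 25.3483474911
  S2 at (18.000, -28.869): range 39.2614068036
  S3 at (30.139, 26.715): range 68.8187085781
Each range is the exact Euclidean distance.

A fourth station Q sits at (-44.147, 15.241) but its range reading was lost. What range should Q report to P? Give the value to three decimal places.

42.671

eq1: (x + 33.021)² + (y + 42.040)² = 25.3483474911²
eq2: (x − 18.000)² + (y + 28.869)² = 39.2614068036²
eq3: (x − 30.139)² + (y − 26.715)² = 68.8187085781²
eq3−eq2, eq3−eq1 (x²,y² cancel):
  -24.278·x − 111.168·y = 2729.925201
  -126.320·x − 137.510·y = 5329.173425
det = -24.278·-137.510 − -111.168·-126.320 = -10704.273980
x = (2729.925201·-137.510 − -111.168·5329.173425) / -10704.273980 = -20.276157
y = (-24.278·5329.173425 − 2729.925201·-126.320) / -10704.273980 = -20.128640
|P − Q| = √((-20.276157 − -44.147)² + (-20.128640 − 15.241)²) = 42.671168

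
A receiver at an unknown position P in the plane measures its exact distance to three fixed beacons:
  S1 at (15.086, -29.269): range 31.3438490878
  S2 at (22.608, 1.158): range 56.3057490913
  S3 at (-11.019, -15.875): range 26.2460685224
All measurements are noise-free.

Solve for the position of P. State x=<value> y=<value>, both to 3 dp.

eq1: (x − 15.086)² + (y + 29.269)² = 31.3438490878²
eq2: (x − 22.608)² + (y − 1.158)² = 56.3057490913²
eq3: (x + 11.019)² + (y + 15.875)² = 26.2460685224²
eq2−eq3, eq2−eq1 (x²,y² cancel):
  -67.254·x − 34.066·y = 2342.452626
  -15.044·x − 60.854·y = 2759.699634
det = -67.254·-60.854 − -34.066·-15.044 = 3580.186012
x = (2342.452626·-60.854 − -34.066·2759.699634) / 3580.186012 = -13.556749
y = (-67.254·2759.699634 − 2342.452626·-15.044) / 3580.186012 = -41.998092

x=-13.557 y=-41.998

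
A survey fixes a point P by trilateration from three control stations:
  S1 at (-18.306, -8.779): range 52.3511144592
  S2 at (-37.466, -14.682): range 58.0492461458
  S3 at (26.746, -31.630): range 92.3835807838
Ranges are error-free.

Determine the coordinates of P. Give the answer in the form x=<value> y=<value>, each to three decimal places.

eq1: (x + 18.306)² + (y + 8.779)² = 52.3511144592²
eq2: (x + 37.466)² + (y + 14.682)² = 58.0492461458²
eq3: (x − 26.746)² + (y + 31.630)² = 92.3835807838²
eq1−eq2, eq1−eq3 (x²,y² cancel):
  -38.320·x − 11.806·y = 578.006010
  90.104·x − 45.702·y = -4490.461874
det = -38.320·-45.702 − -11.806·90.104 = 2815.068464
x = (578.006010·-45.702 − -11.806·-4490.461874) / 2815.068464 = -28.216160
y = (-38.320·-4490.461874 − 578.006010·90.104) / 2815.068464 = 42.625551

x=-28.216 y=42.626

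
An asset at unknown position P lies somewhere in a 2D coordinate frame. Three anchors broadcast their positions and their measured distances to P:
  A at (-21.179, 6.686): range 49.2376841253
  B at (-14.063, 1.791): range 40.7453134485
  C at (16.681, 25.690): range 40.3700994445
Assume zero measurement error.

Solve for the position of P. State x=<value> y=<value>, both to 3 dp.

x=23.452 y=-14.108

eq1: (x + 21.179)² + (y − 6.686)² = 49.2376841253²
eq2: (x + 14.063)² + (y − 1.791)² = 40.7453134485²
eq3: (x − 16.681)² + (y − 25.690)² = 40.3700994445²
eq3−eq2, eq3−eq1 (x²,y² cancel):
  -61.488·x − 47.798·y = -767.691850
  -75.720·x − 38.008·y = -1239.583833
det = -61.488·-38.008 − -47.798·-75.720 = -1282.228656
x = (-767.691850·-38.008 − -47.798·-1239.583833) / -1282.228656 = 23.452288
y = (-61.488·-1239.583833 − -767.691850·-75.720) / -1282.228656 = -14.108173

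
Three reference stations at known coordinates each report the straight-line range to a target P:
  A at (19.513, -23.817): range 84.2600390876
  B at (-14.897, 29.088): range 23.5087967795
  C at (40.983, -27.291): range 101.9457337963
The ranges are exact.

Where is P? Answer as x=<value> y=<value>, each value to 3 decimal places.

eq1: (x − 19.513)² + (y + 23.817)² = 84.2600390876²
eq2: (x + 14.897)² + (y − 29.088)² = 23.5087967795²
eq3: (x − 40.983)² + (y + 27.291)² = 101.9457337963²
eq2−eq3, eq2−eq1 (x²,y² cancel):
  111.760·x − 112.758·y = -8483.896496
  68.820·x − 105.810·y = -6667.116356
det = 111.760·-105.810 − -112.758·68.820 = -4065.320040
x = (-8483.896496·-105.810 − -112.758·-6667.116356) / -4065.320040 = -35.891487
y = (111.760·-6667.116356 − -8483.896496·68.820) / -4065.320040 = 39.666045

x=-35.891 y=39.666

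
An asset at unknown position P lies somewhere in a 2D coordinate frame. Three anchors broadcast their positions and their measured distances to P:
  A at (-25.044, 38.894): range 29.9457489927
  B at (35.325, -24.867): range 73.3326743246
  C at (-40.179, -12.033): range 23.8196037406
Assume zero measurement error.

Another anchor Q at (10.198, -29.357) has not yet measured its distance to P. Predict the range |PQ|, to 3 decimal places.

55.452

eq1: (x + 25.044)² + (y − 38.894)² = 29.9457489927²
eq2: (x − 35.325)² + (y + 24.867)² = 73.3326743246²
eq3: (x + 40.179)² + (y + 12.033)² = 23.8196037406²
eq3−eq1, eq3−eq2 (x²,y² cancel):
  30.270·x + 101.854·y = 51.425682
  151.008·x − 25.668·y = -4703.229417
det = 30.270·-25.668 − 101.854·151.008 = -16157.739192
x = (51.425682·-25.668 − 101.854·-4703.229417) / -16157.739192 = -29.566187
y = (30.270·-4703.229417 − 51.425682·151.008) / -16157.739192 = 9.291674
|P − Q| = √((-29.566187 − 10.198)² + (9.291674 − -29.357)²) = 55.451876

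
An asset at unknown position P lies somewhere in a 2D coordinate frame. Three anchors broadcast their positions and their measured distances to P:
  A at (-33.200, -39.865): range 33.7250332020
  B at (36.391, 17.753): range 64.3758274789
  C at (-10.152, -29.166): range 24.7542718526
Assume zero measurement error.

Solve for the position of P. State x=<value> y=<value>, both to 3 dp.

x=-22.687 y=-7.820

eq1: (x + 33.200)² + (y + 39.865)² = 33.7250332020²
eq2: (x − 36.391)² + (y − 17.753)² = 64.3758274789²
eq3: (x + 10.152)² + (y + 29.166)² = 24.7542718526²
eq1−eq3, eq1−eq2 (x²,y² cancel):
  46.096·x + 21.398·y = -1213.135675
  139.182·x + 115.236·y = -4058.853634
det = 46.096·115.236 − 21.398·139.182 = 2333.702220
x = (-1213.135675·115.236 − 21.398·-4058.853634) / 2333.702220 = -22.687364
y = (46.096·-4058.853634 − -1213.135675·139.182) / 2333.702220 = -7.820307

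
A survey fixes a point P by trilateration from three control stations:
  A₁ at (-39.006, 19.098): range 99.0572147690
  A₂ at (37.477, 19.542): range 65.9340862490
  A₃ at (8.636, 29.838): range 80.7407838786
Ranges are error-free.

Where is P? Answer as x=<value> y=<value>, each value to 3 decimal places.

eq1: (x + 39.006)² + (y − 19.098)² = 99.0572147690²
eq2: (x − 37.477)² + (y − 19.542)² = 65.9340862490²
eq3: (x − 8.636)² + (y − 29.838)² = 80.7407838786²
eq2−eq1, eq2−eq3 (x²,y² cancel):
  -152.966·x − 0.888·y = -5365.241721
  -57.682·x + 20.592·y = -2993.299005
det = -152.966·20.592 − -0.888·-57.682 = -3201.097488
x = (-5365.241721·20.592 − -0.888·-2993.299005) / -3201.097488 = 35.343849
y = (-152.966·-2993.299005 − -5365.241721·-57.682) / -3201.097488 = -46.357571

x=35.344 y=-46.358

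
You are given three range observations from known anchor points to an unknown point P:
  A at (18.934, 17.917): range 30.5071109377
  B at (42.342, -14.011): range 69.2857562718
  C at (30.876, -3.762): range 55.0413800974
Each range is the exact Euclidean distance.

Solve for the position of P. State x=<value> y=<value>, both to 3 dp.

x=9.178 y=46.822

eq1: (x − 18.934)² + (y − 17.917)² = 30.5071109377²
eq2: (x − 42.342)² + (y + 14.011)² = 69.2857562718²
eq3: (x − 30.876)² + (y + 3.762)² = 55.0413800974²
eq2−eq1, eq2−eq3 (x²,y² cancel):
  -46.816·x + 63.856·y = 2560.194364
  -22.932·x + 20.498·y = 749.289434
det = -46.816·20.498 − 63.856·-22.932 = 504.711424
x = (2560.194364·20.498 − 63.856·749.289434) / 504.711424 = 9.177993
y = (-46.816·749.289434 − 2560.194364·-22.932) / 504.711424 = 46.822089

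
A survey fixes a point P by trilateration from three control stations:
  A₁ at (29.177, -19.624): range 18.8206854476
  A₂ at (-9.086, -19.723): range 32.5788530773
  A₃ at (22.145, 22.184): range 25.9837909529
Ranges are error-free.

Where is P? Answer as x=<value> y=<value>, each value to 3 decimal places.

eq1: (x − 29.177)² + (y + 19.624)² = 18.8206854476²
eq2: (x + 9.086)² + (y + 19.723)² = 32.5788530773²
eq3: (x − 22.145)² + (y − 22.184)² = 25.9837909529²
eq2−eq1, eq2−eq3 (x²,y² cancel):
  76.526·x + 0.198·y = 1472.010047
  62.462·x + 83.814·y = 897.203032
det = 76.526·83.814 − 0.198·62.462 = 6401.582688
x = (1472.010047·83.814 − 0.198·897.203032) / 6401.582688 = 19.244835
y = (76.526·897.203032 − 1472.010047·62.462) / 6401.582688 = -3.637434

x=19.245 y=-3.637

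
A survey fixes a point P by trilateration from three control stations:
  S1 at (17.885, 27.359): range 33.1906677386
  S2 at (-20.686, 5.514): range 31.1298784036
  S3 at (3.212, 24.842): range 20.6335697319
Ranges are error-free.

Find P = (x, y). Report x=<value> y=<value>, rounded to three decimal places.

x=-14.173 y=35.955

eq1: (x − 17.885)² + (y − 27.359)² = 33.1906677386²
eq2: (x + 20.686)² + (y − 5.514)² = 31.1298784036²
eq3: (x − 3.212)² + (y − 24.842)² = 20.6335697319²
eq3−eq2, eq3−eq1 (x²,y² cancel):
  -47.796·x − 38.656·y = -712.452246
  29.346·x + 5.034·y = -234.930027
det = -47.796·5.034 − -38.656·29.346 = 893.793912
x = (-712.452246·5.034 − -38.656·-234.930027) / 893.793912 = -14.173222
y = (-47.796·-234.930027 − -712.452246·29.346) / 893.793912 = 35.954977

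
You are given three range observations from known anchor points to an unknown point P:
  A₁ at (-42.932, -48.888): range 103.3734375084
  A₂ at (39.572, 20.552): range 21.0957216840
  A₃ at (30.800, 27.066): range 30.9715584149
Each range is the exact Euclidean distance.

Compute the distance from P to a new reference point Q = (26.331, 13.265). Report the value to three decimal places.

24.521

eq1: (x + 42.932)² + (y + 48.888)² = 103.3734375084²
eq2: (x − 39.572)² + (y − 20.552)² = 21.0957216840²
eq3: (x − 30.800)² + (y − 27.066)² = 30.9715584149²
eq2−eq1, eq2−eq3 (x²,y² cancel):
  -165.008·x − 138.880·y = -7996.172829
  -17.544·x + 13.028·y = -821.327489
det = -165.008·13.028 − -138.880·-17.544 = -4586.234944
x = (-7996.172829·13.028 − -138.880·-821.327489) / -4586.234944 = 47.585896
y = (-165.008·-821.327489 − -7996.172829·-17.544) / -4586.234944 = 1.037725
|P − Q| = √((47.585896 − 26.331)² + (1.037725 − 13.265)²) = 24.520948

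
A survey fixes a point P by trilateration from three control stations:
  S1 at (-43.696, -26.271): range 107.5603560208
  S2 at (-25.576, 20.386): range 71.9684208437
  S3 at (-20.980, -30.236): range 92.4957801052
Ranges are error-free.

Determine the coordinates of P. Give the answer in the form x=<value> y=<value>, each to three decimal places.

x=44.971 y=34.617

eq1: (x + 43.696)² + (y + 26.271)² = 107.5603560208²
eq2: (x + 25.576)² + (y − 20.386)² = 71.9684208437²
eq3: (x + 20.980)² + (y + 30.236)² = 92.4957801052²
eq3−eq1, eq3−eq2 (x²,y² cancel):
  -45.432·x + 7.930·y = -1768.631089
  -9.192·x + 101.244·y = 3091.360415
det = -45.432·101.244 − 7.930·-9.192 = -4526.824848
x = (-1768.631089·101.244 − 7.930·3091.360415) / -4526.824848 = 44.971427
y = (-45.432·3091.360415 − -1768.631089·-9.192) / -4526.824848 = 34.616745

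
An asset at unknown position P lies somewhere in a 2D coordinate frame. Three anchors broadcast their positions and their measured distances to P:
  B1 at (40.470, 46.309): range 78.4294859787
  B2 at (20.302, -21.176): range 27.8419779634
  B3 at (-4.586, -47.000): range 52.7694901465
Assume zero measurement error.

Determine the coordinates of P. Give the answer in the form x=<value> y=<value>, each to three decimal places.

x=45.985 y=-31.926

eq1: (x − 40.470)² + (y − 46.309)² = 78.4294859787²
eq2: (x − 20.302)² + (y + 21.176)² = 27.8419779634²
eq3: (x + 4.586)² + (y + 47.000)² = 52.7694901465²
eq2−eq3, eq2−eq1 (x²,y² cancel):
  -49.776·x − 51.648·y = -640.006137
  40.336·x + 134.970·y = -2454.258333
det = -49.776·134.970 − -51.648·40.336 = -4634.992992
x = (-640.006137·134.970 − -51.648·-2454.258333) / -4634.992992 = 45.984786
y = (-49.776·-2454.258333 − -640.006137·40.336) / -4634.992992 = -31.926359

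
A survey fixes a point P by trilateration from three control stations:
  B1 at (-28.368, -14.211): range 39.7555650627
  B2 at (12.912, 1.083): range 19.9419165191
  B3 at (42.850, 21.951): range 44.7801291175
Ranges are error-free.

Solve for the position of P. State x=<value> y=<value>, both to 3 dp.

x=-1.385 y=14.985

eq1: (x + 28.368)² + (y + 14.211)² = 39.7555650627²
eq2: (x − 12.912)² + (y − 1.083)² = 19.9419165191²
eq3: (x − 42.850)² + (y − 21.951)² = 44.7801291175²
eq2−eq3, eq2−eq1 (x²,y² cancel):
  59.876·x + 41.736·y = 542.496339
  -82.560·x − 30.588·y = -344.021607
det = 59.876·-30.588 − 41.736·-82.560 = 1614.237072
x = (542.496339·-30.588 − 41.736·-344.021607) / 1614.237072 = -1.385046
y = (59.876·-344.021607 − 542.496339·-82.560) / 1614.237072 = 14.985321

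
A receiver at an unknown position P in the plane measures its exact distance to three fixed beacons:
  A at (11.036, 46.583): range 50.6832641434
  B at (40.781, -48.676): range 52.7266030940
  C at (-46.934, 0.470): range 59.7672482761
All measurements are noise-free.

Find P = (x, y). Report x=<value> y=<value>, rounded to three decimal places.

x=12.660 y=-4.074

eq1: (x − 11.036)² + (y − 46.583)² = 50.6832641434²
eq2: (x − 40.781)² + (y + 48.676)² = 52.7266030940²
eq3: (x + 46.934)² + (y − 0.470)² = 59.7672482761²
eq1−eq2, eq1−eq3 (x²,y² cancel):
  59.490·x − 190.518·y = 1529.372342
  -115.940·x − 92.226·y = -1092.078631
det = 59.490·-92.226 − -190.518·-115.940 = -27575.181660
x = (1529.372342·-92.226 − -190.518·-1092.078631) / -27575.181660 = 12.660244
y = (59.490·-1092.078631 − 1529.372342·-115.940) / -27575.181660 = -4.074231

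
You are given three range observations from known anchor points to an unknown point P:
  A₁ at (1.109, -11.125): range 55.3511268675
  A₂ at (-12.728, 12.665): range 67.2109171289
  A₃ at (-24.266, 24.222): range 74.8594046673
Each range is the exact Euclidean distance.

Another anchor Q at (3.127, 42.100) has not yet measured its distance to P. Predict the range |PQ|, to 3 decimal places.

100.553

eq1: (x − 1.109)² + (y + 11.125)² = 55.3511268675²
eq2: (x + 12.728)² + (y − 12.665)² = 67.2109171289²
eq3: (x + 24.266)² + (y − 24.222)² = 74.8594046673²
eq2−eq3, eq2−eq1 (x²,y² cancel):
  -23.076·x + 23.114·y = -233.483255
  27.674·x − 47.580·y = 1256.151433
det = -23.076·-47.580 − 23.114·27.674 = 458.299244
x = (-233.483255·-47.580 − 23.114·1256.151433) / 458.299244 = -39.113202
y = (-23.076·1256.151433 − -233.483255·27.674) / 458.299244 = -49.150277
|P − Q| = √((-39.113202 − 3.127)² + (-49.150277 − 42.100)²) = 100.552711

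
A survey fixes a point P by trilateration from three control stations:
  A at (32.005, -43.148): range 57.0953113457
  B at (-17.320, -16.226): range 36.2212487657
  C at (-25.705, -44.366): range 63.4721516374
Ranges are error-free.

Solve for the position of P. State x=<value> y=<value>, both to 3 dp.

eq1: (x − 32.005)² + (y + 43.148)² = 57.0953113457²
eq2: (x + 17.320)² + (y + 16.226)² = 36.2212487657²
eq3: (x + 25.705)² + (y + 44.366)² = 63.4721516374²
eq2−eq3, eq2−eq1 (x²,y² cancel):
  -16.770·x − 56.280·y = -650.911666
  98.650·x − 53.844·y = 374.908737
det = -16.770·-53.844 − -56.280·98.650 = 6454.985880
x = (-650.911666·-53.844 − -56.280·374.908737) / 6454.985880 = 8.698323
y = (-16.770·374.908737 − -650.911666·98.650) / 6454.985880 = 8.973717

x=8.698 y=8.974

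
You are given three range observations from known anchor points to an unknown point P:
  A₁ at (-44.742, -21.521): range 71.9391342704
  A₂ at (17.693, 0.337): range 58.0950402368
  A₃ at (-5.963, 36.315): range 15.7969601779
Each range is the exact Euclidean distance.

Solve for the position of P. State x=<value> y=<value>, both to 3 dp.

eq1: (x + 44.742)² + (y + 21.521)² = 71.9391342704²
eq2: (x − 17.693)² + (y − 0.337)² = 58.0950402368²
eq3: (x + 5.963)² + (y − 36.315)² = 15.7969601779²
eq2−eq3, eq2−eq1 (x²,y² cancel):
  -47.312·x + 71.956·y = 4166.670525
  -124.870·x − 43.716·y = 351.638848
det = -47.312·-43.716 − 71.956·-124.870 = 11053.437112
x = (4166.670525·-43.716 − 71.956·351.638848) / 11053.437112 = -18.768162
y = (-47.312·351.638848 − 4166.670525·-124.870) / 11053.437112 = 45.565502

x=-18.768 y=45.566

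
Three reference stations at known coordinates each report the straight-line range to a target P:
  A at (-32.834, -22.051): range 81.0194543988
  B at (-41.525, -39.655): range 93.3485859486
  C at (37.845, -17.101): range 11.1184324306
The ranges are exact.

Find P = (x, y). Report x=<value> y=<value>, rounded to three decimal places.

eq1: (x + 32.834)² + (y + 22.051)² = 81.0194543988²
eq2: (x + 41.525)² + (y + 39.655)² = 93.3485859486²
eq3: (x − 37.845)² + (y + 17.101)² = 11.1184324306²
eq2−eq3, eq2−eq1 (x²,y² cancel):
  158.740·x + 45.108·y = 7018.182535
  17.382·x + 35.208·y = 417.280015
det = 158.740·35.208 − 45.108·17.382 = 4804.850664
x = (7018.182535·35.208 − 45.108·417.280015) / 4804.850664 = 47.508970
y = (158.740·417.280015 − 7018.182535·17.382) / 4804.850664 = -11.603070

x=47.509 y=-11.603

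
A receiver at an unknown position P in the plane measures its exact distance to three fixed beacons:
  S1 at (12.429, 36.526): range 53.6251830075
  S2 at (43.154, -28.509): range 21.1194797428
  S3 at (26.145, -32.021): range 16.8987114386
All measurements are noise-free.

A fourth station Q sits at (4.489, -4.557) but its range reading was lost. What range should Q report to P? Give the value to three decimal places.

eq1: (x − 12.429)² + (y − 36.526)² = 53.6251830075²
eq2: (x − 43.154)² + (y + 28.509)² = 21.1194797428²
eq3: (x − 26.145)² + (y + 32.021)² = 16.8987114386²
eq2−eq3, eq2−eq1 (x²,y² cancel):
  -34.018·x − 7.024·y = -805.659355
  -61.450·x + 130.070·y = -3616.029908
det = -34.018·130.070 − -7.024·-61.450 = -4856.346060
x = (-805.659355·130.070 − -7.024·-3616.029908) / -4856.346060 = 26.808449
y = (-34.018·-3616.029908 − -805.659355·-61.450) / -4856.346060 = -15.135317
|P − Q| = √((26.808449 − 4.489)² + (-15.135317 − -4.557)²) = 24.699364

24.699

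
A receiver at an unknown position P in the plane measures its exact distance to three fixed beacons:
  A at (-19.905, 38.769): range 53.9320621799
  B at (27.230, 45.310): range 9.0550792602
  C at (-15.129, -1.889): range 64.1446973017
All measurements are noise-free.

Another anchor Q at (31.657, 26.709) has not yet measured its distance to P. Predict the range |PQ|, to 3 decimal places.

12.835

eq1: (x + 19.905)² + (y − 38.769)² = 53.9320621799²
eq2: (x − 27.230)² + (y − 45.310)² = 9.0550792602²
eq3: (x + 15.129)² + (y + 1.889)² = 64.1446973017²
eq2−eq3, eq2−eq1 (x²,y² cancel):
  -84.718·x − 94.398·y = -6594.561770
  -94.270·x − 13.082·y = -3721.897485
det = -84.718·-13.082 − -94.398·-94.270 = -7790.618584
x = (-6594.561770·-13.082 − -94.398·-3721.897485) / -7790.618584 = 34.024207
y = (-84.718·-3721.897485 − -6594.561770·-94.270) / -7790.618584 = 39.323916
|P − Q| = √((34.024207 − 31.657)² + (39.323916 − 26.709)²) = 12.835099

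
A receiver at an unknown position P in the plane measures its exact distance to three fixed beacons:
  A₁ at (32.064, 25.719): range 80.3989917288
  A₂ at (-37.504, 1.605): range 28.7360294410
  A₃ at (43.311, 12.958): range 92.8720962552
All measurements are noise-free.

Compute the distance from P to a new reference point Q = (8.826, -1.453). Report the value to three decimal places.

64.377

eq1: (x − 32.064)² + (y − 25.719)² = 80.3989917288²
eq2: (x + 37.504)² + (y − 1.605)² = 28.7360294410²
eq3: (x − 43.311)² + (y − 12.958)² = 92.8720962552²
eq2−eq3, eq2−eq1 (x²,y² cancel):
  161.630·x + 22.706·y = -7164.840431
  139.136·x + 48.228·y = -5357.797467
det = 161.630·48.228 − 22.706·139.136 = 4635.869624
x = (-7164.840431·48.228 − 22.706·-5357.797467) / 4635.869624 = -48.295529
y = (161.630·-5357.797467 − -7164.840431·139.136) / 4635.869624 = 28.237730
|P − Q| = √((-48.295529 − 8.826)² + (28.237730 − -1.453)²) = 64.377080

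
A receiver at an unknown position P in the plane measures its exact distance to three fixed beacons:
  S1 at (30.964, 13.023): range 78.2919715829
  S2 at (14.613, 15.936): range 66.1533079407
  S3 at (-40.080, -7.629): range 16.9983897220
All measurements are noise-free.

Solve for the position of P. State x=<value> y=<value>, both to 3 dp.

x=-37.767 y=-24.469

eq1: (x − 30.964)² + (y − 13.023)² = 78.2919715829²
eq2: (x − 14.613)² + (y − 15.936)² = 66.1533079407²
eq3: (x + 40.080)² + (y + 7.629)² = 16.9983897220²
eq2−eq1, eq2−eq3 (x²,y² cancel):
  32.702·x − 5.826·y = -1092.500703
  -109.386·x − 47.130·y = 5284.427074
det = 32.702·-47.130 − -5.826·-109.386 = -2178.528096
x = (-1092.500703·-47.130 − -5.826·5284.427074) / -2178.528096 = -37.767073
y = (32.702·5284.427074 − -1092.500703·-109.386) / -2178.528096 = -24.469298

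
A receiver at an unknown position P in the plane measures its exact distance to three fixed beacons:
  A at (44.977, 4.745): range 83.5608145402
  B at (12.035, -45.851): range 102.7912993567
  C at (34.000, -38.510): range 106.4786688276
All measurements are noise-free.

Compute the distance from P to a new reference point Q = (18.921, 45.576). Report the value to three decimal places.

eq1: (x − 44.977)² + (y − 4.745)² = 83.5608145402²
eq2: (x − 12.035)² + (y + 45.851)² = 102.7912993567²
eq3: (x − 34.000)² + (y + 38.510)² = 106.4786688276²
eq3−eq1, eq3−eq2 (x²,y² cancel):
  21.954·x + 86.510·y = 3761.722643
  -43.930·x − 14.682·y = 379.791018
det = 21.954·-14.682 − 86.510·-43.930 = 3478.055672
x = (3761.722643·-14.682 − 86.510·379.791018) / 3478.055672 = -25.326027
y = (21.954·379.791018 − 3761.722643·-43.930) / 3478.055672 = 49.910187
|P − Q| = √((-25.326027 − 18.921)² + (49.910187 − 45.576)²) = 44.458797

44.459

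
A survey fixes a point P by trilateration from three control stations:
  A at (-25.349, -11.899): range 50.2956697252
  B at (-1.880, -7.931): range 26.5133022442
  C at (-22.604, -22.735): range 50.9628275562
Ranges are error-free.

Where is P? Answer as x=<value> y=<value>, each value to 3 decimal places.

x=23.974 y=-2.053

eq1: (x + 25.349)² + (y + 11.899)² = 50.2956697252²
eq2: (x + 1.880)² + (y + 7.931)² = 26.5133022442²
eq3: (x + 22.604)² + (y + 22.735)² = 50.9628275562²
eq1−eq3, eq1−eq2 (x²,y² cancel):
  5.490·x − 21.672·y = 176.107640
  46.938·x + 7.936·y = 1108.976356
det = 5.490·7.936 − -21.672·46.938 = 1060.808976
x = (176.107640·7.936 − -21.672·1108.976356) / 1060.808976 = 23.973521
y = (5.490·1108.976356 − 176.107640·46.938) / 1060.808976 = -2.053018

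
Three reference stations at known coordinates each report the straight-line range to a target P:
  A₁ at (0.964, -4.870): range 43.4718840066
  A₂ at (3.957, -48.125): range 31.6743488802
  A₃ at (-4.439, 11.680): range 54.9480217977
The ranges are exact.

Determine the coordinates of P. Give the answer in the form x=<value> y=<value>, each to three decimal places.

eq1: (x − 0.964)² + (y + 4.870)² = 43.4718840066²
eq2: (x − 3.957)² + (y + 48.125)² = 31.6743488802²
eq3: (x + 4.439)² + (y − 11.680)² = 54.9480217977²
eq2−eq3, eq2−eq1 (x²,y² cancel):
  -16.792·x + 119.610·y = -4191.567075
  -5.986·x + 86.510·y = -3193.567600
det = -16.792·86.510 − 119.610·-5.986 = -736.690460
x = (-4191.567075·86.510 − 119.610·-3193.567600) / -736.690460 = -26.293476
y = (-16.792·-3193.567600 − -4191.567075·-5.986) / -736.690460 = -38.734948

x=-26.293 y=-38.735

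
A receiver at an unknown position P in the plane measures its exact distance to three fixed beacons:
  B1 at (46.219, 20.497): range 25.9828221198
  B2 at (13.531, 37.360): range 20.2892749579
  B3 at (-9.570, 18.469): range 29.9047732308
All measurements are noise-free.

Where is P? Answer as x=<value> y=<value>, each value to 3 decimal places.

x=20.334 y=18.245

eq1: (x − 46.219)² + (y − 20.497)² = 25.9828221198²
eq2: (x − 13.531)² + (y − 37.360)² = 20.2892749579²
eq3: (x + 9.570)² + (y − 18.469)² = 29.9047732308²
eq3−eq2, eq3−eq1 (x²,y² cancel):
  46.202·x + 37.782·y = 1628.809484
  111.578·x + 4.056·y = 2342.822526
det = 46.202·4.056 − 37.782·111.578 = -4028.244684
x = (1628.809484·4.056 − 37.782·2342.822526) / -4028.244684 = 20.333936
y = (46.202·2342.822526 − 1628.809484·111.578) / -4028.244684 = 18.245222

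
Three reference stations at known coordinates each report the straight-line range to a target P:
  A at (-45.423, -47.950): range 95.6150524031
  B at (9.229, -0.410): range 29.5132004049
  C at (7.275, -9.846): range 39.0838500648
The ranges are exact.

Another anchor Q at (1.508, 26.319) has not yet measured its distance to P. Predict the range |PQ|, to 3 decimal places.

eq1: (x + 45.423)² + (y + 47.950)² = 95.6150524031²
eq2: (x − 9.229)² + (y + 0.410)² = 29.5132004049²
eq3: (x − 7.275)² + (y + 9.846)² = 39.0838500648²
eq2−eq3, eq2−eq1 (x²,y² cancel):
  -3.908·x − 18.872·y = -591.991538
  -109.304·x − 95.080·y = -3994.100360
det = -3.908·-95.080 − -18.872·-109.304 = -1691.212448
x = (-591.991538·-95.080 − -18.872·-3994.100360) / -1691.212448 = 11.287823
y = (-3.908·-3994.100360 − -591.991538·-109.304) / -1691.212448 = 29.031302
|P − Q| = √((11.287823 − 1.508)² + (29.031302 − 26.319)²) = 10.148966

10.149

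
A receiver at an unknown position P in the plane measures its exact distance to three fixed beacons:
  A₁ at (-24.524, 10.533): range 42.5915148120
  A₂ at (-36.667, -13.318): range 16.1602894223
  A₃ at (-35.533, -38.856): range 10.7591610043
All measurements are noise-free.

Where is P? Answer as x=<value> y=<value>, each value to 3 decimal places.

eq1: (x + 24.524)² + (y − 10.533)² = 42.5915148120²
eq2: (x + 36.667)² + (y + 13.318)² = 16.1602894223²
eq3: (x + 35.533)² + (y + 38.856)² = 10.7591610043²
eq3−eq1, eq3−eq2 (x²,y² cancel):
  22.018·x + 98.778·y = -3758.289748
  -2.268·x + 51.076·y = -1395.940221
det = 22.018·51.076 − 98.778·-2.268 = 1348.619872
x = (-3758.289748·51.076 − 98.778·-1395.940221) / 1348.619872 = -40.093006
y = (22.018·-1395.940221 − -3758.289748·-2.268) / 1348.619872 = -29.110955

x=-40.093 y=-29.111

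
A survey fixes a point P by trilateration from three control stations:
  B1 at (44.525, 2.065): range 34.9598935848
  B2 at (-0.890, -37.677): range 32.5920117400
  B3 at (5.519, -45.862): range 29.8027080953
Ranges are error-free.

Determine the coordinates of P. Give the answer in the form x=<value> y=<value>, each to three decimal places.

x=30.807 y=-30.091

eq1: (x − 44.525)² + (y − 2.065)² = 34.9598935848²
eq2: (x + 0.890)² + (y + 37.677)² = 32.5920117400²
eq3: (x − 5.519)² + (y + 45.862)² = 29.8027080953²
eq3−eq1, eq3−eq2 (x²,y² cancel):
  78.012·x + 95.854·y = -481.035305
  -12.818·x + 16.370·y = -887.471795
det = 78.012·16.370 − 95.854·-12.818 = 2505.713012
x = (-481.035305·16.370 − 95.854·-887.471795) / 2505.713012 = 30.806869
y = (78.012·-887.471795 − -481.035305·-12.818) / 2505.713012 = -30.090980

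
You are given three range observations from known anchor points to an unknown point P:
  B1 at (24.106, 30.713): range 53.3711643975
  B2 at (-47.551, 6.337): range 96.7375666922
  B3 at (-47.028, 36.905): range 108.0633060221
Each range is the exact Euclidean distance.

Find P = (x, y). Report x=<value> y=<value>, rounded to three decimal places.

eq1: (x − 24.106)² + (y − 30.713)² = 53.3711643975²
eq2: (x + 47.551)² + (y − 6.337)² = 96.7375666922²
eq3: (x + 47.028)² + (y − 36.905)² = 108.0633060221²
eq2−eq3, eq2−eq1 (x²,y² cancel):
  1.046·x + 61.136·y = -1047.164660
  143.314·x + 48.752·y = 5732.808055
det = 1.046·48.752 − 61.136·143.314 = -8710.650112
x = (-1047.164660·48.752 − 61.136·5732.808055) / -8710.650112 = 46.096711
y = (1.046·5732.808055 − -1047.164660·143.314) / -8710.650112 = -17.917133

x=46.097 y=-17.917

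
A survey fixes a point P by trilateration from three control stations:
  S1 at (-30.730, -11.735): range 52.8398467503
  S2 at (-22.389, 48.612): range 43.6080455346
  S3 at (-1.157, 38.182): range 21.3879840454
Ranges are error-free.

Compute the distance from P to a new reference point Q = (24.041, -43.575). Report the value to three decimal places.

65.495

eq1: (x + 30.730)² + (y + 11.735)² = 52.8398467503²
eq2: (x + 22.389)² + (y − 48.612)² = 43.6080455346²
eq3: (x + 1.157)² + (y − 38.182)² = 21.3879840454²
eq3−eq1, eq3−eq2 (x²,y² cancel):
  -59.146·x − 99.834·y = -2711.764191
  -42.464·x + 20.860·y = -39.025682
det = -59.146·20.860 − -99.834·-42.464 = -5473.136536
x = (-2711.764191·20.860 − -99.834·-39.025682) / -5473.136536 = 11.047320
y = (-59.146·-39.025682 − -2711.764191·-42.464) / -5473.136536 = 20.617820
|P − Q| = √((11.047320 − 24.041)² + (20.617820 − -43.575)²) = 65.494685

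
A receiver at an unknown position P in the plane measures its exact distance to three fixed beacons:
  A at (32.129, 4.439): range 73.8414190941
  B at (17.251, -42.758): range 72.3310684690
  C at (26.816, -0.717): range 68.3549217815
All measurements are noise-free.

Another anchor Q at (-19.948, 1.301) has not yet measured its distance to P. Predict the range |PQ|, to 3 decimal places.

eq1: (x − 32.129)² + (y − 4.439)² = 73.8414190941²
eq2: (x − 17.251)² + (y + 42.758)² = 72.3310684690²
eq3: (x − 26.816)² + (y + 0.717)² = 68.3549217815²
eq3−eq2, eq3−eq1 (x²,y² cancel):
  -19.130·x − 84.082·y = 846.843486
  10.626·x + 10.312·y = -447.794425
det = -19.130·10.312 − -84.082·10.626 = 696.186772
x = (846.843486·10.312 − -84.082·-447.794425) / 696.186772 = -41.538854
y = (-19.130·-447.794425 − 846.843486·10.626) / 696.186772 = -0.620884
|P − Q| = √((-41.538854 − -19.948)² + (-0.620884 − 1.301)²) = 21.676223

21.676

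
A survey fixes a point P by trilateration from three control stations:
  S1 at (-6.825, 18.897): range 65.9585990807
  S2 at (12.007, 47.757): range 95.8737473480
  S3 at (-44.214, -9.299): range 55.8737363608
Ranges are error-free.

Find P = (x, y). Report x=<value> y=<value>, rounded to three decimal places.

x=-2.928 y=-46.946

eq1: (x + 6.825)² + (y − 18.897)² = 65.9585990807²
eq2: (x − 12.007)² + (y − 47.757)² = 95.8737473480²
eq3: (x + 44.214)² + (y + 9.299)² = 55.8737363608²
eq1−eq3, eq1−eq2 (x²,y² cancel):
  -74.778·x − 56.392·y = 2866.334341
  37.664·x + 57.720·y = -2820.016774
det = -74.778·57.720 − -56.392·37.664 = -2192.237872
x = (2866.334341·57.720 − -56.392·-2820.016774) / -2192.237872 = -2.927799
y = (-74.778·-2820.016774 − 2866.334341·37.664) / -2192.237872 = -46.946364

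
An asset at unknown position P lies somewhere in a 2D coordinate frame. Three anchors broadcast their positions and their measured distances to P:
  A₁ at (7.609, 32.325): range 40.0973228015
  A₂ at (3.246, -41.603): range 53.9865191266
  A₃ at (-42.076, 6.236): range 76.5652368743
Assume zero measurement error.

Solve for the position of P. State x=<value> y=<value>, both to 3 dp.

eq1: (x − 7.609)² + (y − 32.325)² = 40.0973228015²
eq2: (x − 3.246)² + (y + 41.603)² = 53.9865191266²
eq3: (x + 42.076)² + (y − 6.236)² = 76.5652368743²
eq2−eq1, eq2−eq3 (x²,y² cancel):
  8.726·x + 147.856·y = 668.205333
  -90.644·x + 95.678·y = -2879.759903
det = 8.726·95.678 − 147.856·-90.644 = 14237.145492
x = (668.205333·95.678 − 147.856·-2879.759903) / 14237.145492 = 34.397508
y = (8.726·-2879.759903 − 668.205333·-90.644) / 14237.145492 = 2.489264

x=34.398 y=2.489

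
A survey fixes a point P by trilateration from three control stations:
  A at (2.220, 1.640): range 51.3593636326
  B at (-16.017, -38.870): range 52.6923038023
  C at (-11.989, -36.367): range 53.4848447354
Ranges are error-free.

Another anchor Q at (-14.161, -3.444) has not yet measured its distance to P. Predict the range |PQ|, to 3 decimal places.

eq1: (x − 2.220)² + (y − 1.640)² = 51.3593636326²
eq2: (x + 16.017)² + (y + 38.870)² = 52.6923038023²
eq3: (x + 11.989)² + (y + 36.367)² = 53.4848447354²
eq1−eq2, eq1−eq3 (x²,y² cancel):
  -36.474·x − 81.020·y = 1621.108542
  -28.418·x − 76.014·y = 1235.832426
det = -36.474·-76.014 − -81.020·-28.418 = 470.108276
x = (1621.108542·-76.014 − -81.020·1235.832426) / 470.108276 = -49.137194
y = (-36.474·1235.832426 − 1621.108542·-28.418) / 470.108276 = 2.112089
|P − Q| = √((-49.137194 − -14.161)² + (2.112089 − -3.444)²) = 35.414746

35.415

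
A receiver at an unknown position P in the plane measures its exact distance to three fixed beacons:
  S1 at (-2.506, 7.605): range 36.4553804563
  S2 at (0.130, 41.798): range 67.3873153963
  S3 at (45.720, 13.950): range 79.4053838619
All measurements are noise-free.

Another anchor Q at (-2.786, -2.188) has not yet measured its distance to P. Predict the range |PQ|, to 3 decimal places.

eq1: (x + 2.506)² + (y − 7.605)² = 36.4553804563²
eq2: (x − 0.130)² + (y − 41.798)² = 67.3873153963²
eq3: (x − 45.720)² + (y − 13.950)² = 79.4053838619²
eq2−eq3, eq2−eq1 (x²,y² cancel):
  91.180·x − 55.696·y = -1226.333514
  -5.272·x − 68.386·y = 1529.081869
det = 91.180·-68.386 − -55.696·-5.272 = -6529.064792
x = (-1226.333514·-68.386 − -55.696·1529.081869) / -6529.064792 = -25.888514
y = (91.180·1529.081869 − -1226.333514·-5.272) / -6529.064792 = -20.363782
|P − Q| = √((-25.888514 − -2.786)² + (-20.363782 − -2.188)²) = 29.395327

29.395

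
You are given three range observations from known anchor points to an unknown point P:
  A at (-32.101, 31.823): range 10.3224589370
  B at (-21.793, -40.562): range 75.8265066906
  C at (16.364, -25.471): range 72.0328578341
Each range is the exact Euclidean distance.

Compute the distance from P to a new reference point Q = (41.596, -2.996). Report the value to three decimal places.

74.533

eq1: (x + 32.101)² + (y − 31.823)² = 10.3224589370²
eq2: (x + 21.793)² + (y + 40.562)² = 75.8265066906²
eq3: (x − 16.364)² + (y + 25.471)² = 72.0328578341²
eq1−eq3, eq1−eq2 (x²,y² cancel):
  96.930·x − 114.588·y = -6208.804642
  20.616·x − 144.770·y = -5566.072795
det = 96.930·-144.770 − -114.588·20.616 = -11670.209892
x = (-6208.804642·-144.770 − -114.588·-5566.072795) / -11670.209892 = -22.368364
y = (96.930·-5566.072795 − -6208.804642·20.616) / -11670.209892 = 35.262324
|P − Q| = √((-22.368364 − 41.596)² + (35.262324 − -2.996)²) = 74.532806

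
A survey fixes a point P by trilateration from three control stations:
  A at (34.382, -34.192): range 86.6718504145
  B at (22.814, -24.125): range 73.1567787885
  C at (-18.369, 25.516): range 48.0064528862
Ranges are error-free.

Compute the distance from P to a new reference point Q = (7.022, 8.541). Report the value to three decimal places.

eq1: (x − 34.382)² + (y + 34.192)² = 86.6718504145²
eq2: (x − 22.814)² + (y + 24.125)² = 73.1567787885²
eq3: (x + 18.369)² + (y − 25.516)² = 48.0064528862²
eq1−eq3, eq1−eq2 (x²,y² cancel):
  -105.502·x + 119.416·y = 3844.661765
  -23.136·x + 20.134·y = 911.374805
det = -105.502·20.134 − 119.416·-23.136 = 638.631308
x = (3844.661765·20.134 − 119.416·911.374805) / 638.631308 = -49.205721
y = (-105.502·911.374805 − 3844.661765·-23.136) / 638.631308 = -11.276882
|P − Q| = √((-49.205721 − 7.022)² + (-11.276882 − 8.541)²) = 59.617992

59.618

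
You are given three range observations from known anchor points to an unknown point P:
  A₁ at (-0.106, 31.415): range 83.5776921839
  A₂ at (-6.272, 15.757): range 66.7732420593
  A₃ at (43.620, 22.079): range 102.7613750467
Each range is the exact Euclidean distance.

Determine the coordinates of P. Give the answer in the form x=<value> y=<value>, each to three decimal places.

eq1: (x + 0.106)² + (y − 31.415)² = 83.5776921839²
eq2: (x + 6.272)² + (y − 15.757)² = 66.7732420593²
eq3: (x − 43.620)² + (y − 22.079)² = 102.7613750467²
eq3−eq1, eq3−eq2 (x²,y² cancel):
  -87.452·x + 18.672·y = 2171.396391
  -99.784·x − 12.644·y = 3998.668738
det = -87.452·-12.644 − 18.672·-99.784 = 2968.909936
x = (2171.396391·-12.644 − 18.672·3998.668738) / 2968.909936 = -34.395883
y = (-87.452·3998.668738 − 2171.396391·-99.784) / 2968.909936 = -44.804647

x=-34.396 y=-44.805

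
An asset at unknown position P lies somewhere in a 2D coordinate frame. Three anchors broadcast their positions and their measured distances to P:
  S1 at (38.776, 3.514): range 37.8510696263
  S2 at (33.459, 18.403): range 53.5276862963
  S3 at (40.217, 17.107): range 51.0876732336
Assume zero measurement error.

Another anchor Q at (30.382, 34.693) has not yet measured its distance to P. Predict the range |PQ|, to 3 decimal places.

70.092

eq1: (x − 38.776)² + (y − 3.514)² = 37.8510696263²
eq2: (x − 33.459)² + (y − 18.403)² = 53.5276862963²
eq3: (x − 40.217)² + (y − 17.107)² = 51.0876732336²
eq2−eq3, eq2−eq1 (x²,y² cancel):
  13.516·x − 2.592·y = 707.144292
  10.634·x − 29.778·y = 1490.261010
det = 13.516·-29.778 − -2.592·10.634 = -374.916120
x = (707.144292·-29.778 − -2.592·1490.261010) / -374.916120 = 45.862488
y = (13.516·1490.261010 − 707.144292·10.634) / -374.916120 = -33.667785
|P − Q| = √((45.862488 − 30.382)² + (-33.667785 − 34.693)²) = 70.091672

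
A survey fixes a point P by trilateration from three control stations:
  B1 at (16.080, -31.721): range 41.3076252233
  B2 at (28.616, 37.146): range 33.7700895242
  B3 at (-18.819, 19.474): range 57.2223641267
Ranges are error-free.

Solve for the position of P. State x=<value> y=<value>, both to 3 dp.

x=36.347 y=4.273

eq1: (x − 16.080)² + (y + 31.721)² = 41.3076252233²
eq2: (x − 28.616)² + (y − 37.146)² = 33.7700895242²
eq3: (x + 18.819)² + (y − 19.474)² = 57.2223641267²
eq3−eq1, eq3−eq2 (x²,y² cancel):
  69.798·x − 102.390·y = 2099.475859
  94.870·x + 35.344·y = 3599.289345
det = 69.798·35.344 − -102.390·94.870 = 12180.679812
x = (2099.475859·35.344 − -102.390·3599.289345) / 12180.679812 = 36.347324
y = (69.798·3599.289345 − 2099.475859·94.870) / 12180.679812 = 4.272826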